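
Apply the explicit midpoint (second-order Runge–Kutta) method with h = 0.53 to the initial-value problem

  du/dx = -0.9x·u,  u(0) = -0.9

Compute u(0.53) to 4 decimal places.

-0.7862

Midpoint: k1 = f(x_n, u_n); k2 = f(x_n + h/2, u_n + (h/2)·k1); u_{n+1} = u_n + h·k2.
x=0.000000, u=-0.900000:
  k1 = f(0.000000, -0.900000) = 0.000000
  k2 = f(0.265000, -0.900000) = 0.214650
  u ← -0.900000 + 0.53·0.214650 = -0.786235
u(0.53) ≈ -0.7862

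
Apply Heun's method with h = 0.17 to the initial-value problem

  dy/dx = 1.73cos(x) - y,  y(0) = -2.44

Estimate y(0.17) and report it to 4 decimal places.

-1.7935

Heun: k1 = f(x_n, y_n); k2 = f(x_n + h, y_n + h·k1); y_{n+1} = y_n + (h/2)·(k1 + k2).
x=0.000000, y=-2.440000:
  k1 = f(0.000000, -2.440000) = 4.170000
  k2 = f(0.170000, -1.731100) = 3.436162
  y ← -2.440000 + (0.17/2)·(4.170000 + 3.436162) = -1.793476
y(0.17) ≈ -1.7935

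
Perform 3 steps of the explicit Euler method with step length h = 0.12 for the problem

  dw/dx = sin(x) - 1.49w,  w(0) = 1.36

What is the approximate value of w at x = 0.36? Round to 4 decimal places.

0.7935

Euler: w_{n+1} = w_n + h·f(x_n, w_n).
x=0.000000, w=1.360000: f=-2.026400 → w ← 1.360000 + 0.12·(-2.026400) = 1.116832
x=0.120000, w=1.116832: f=-1.544367 → w ← 1.116832 + 0.12·(-1.544367) = 0.931508
x=0.240000, w=0.931508: f=-1.150244 → w ← 0.931508 + 0.12·(-1.150244) = 0.793479
w(0.36) ≈ 0.7935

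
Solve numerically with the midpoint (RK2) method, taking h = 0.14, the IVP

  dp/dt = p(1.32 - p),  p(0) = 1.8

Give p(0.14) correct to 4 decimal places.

1.6978

Midpoint: k1 = f(t_n, p_n); k2 = f(t_n + h/2, p_n + (h/2)·k1); p_{n+1} = p_n + h·k2.
t=0.000000, p=1.800000:
  k1 = f(0.000000, 1.800000) = -0.864000
  k2 = f(0.070000, 1.739520) = -0.729763
  p ← 1.800000 + 0.14·(-0.729763) = 1.697833
p(0.14) ≈ 1.6978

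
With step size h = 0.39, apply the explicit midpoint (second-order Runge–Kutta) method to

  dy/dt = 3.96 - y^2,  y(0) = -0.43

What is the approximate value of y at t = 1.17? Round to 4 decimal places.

Midpoint: k1 = f(t_n, y_n); k2 = f(t_n + h/2, y_n + (h/2)·k1); y_{n+1} = y_n + h·k2.
t=0.000000, y=-0.430000:
  k1 = f(0.000000, -0.430000) = 3.775100
  k2 = f(0.195000, 0.306145) = 3.866276
  y ← -0.430000 + 0.39·3.866276 = 1.077847
t=0.390000, y=1.077847:
  k1 = f(0.390000, 1.077847) = 2.798245
  k2 = f(0.585000, 1.623505) = 1.324231
  y ← 1.077847 + 0.39·1.324231 = 1.594297
t=0.780000, y=1.594297:
  k1 = f(0.780000, 1.594297) = 1.418216
  k2 = f(0.975000, 1.870850) = 0.459922
  y ← 1.594297 + 0.39·0.459922 = 1.773667
y(1.17) ≈ 1.7737

1.7737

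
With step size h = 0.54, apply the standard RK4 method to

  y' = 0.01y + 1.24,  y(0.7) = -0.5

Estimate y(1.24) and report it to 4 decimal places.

RK4: k1 = f(x_n, y_n); k2 = f(x_n + h/2, y_n + (h/2)·k1); k3 = f(x_n + h/2, y_n + (h/2)·k2); k4 = f(x_n + h, y_n + h·k3); y_{n+1} = y_n + (h/6)·(k1 + 2k2 + 2k3 + k4).
x=0.700000, y=-0.500000:
  k1 = f(0.700000, -0.500000) = 1.235000
  k2 = f(0.970000, -0.166550) = 1.238334
  k3 = f(0.970000, -0.165650) = 1.238344
  k4 = f(1.240000, 0.168705) = 1.241687
  y ← -0.500000 + (0.54/6)·(k1 + 2k2 + 2k3 + k4) = 0.168704
y(1.24) ≈ 0.1687

0.1687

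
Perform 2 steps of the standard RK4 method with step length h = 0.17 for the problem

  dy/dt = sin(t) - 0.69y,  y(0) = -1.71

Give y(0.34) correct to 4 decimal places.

-1.2994

RK4: k1 = f(t_n, y_n); k2 = f(t_n + h/2, y_n + (h/2)·k1); k3 = f(t_n + h/2, y_n + (h/2)·k2); k4 = f(t_n + h, y_n + h·k3); y_{n+1} = y_n + (h/6)·(k1 + 2k2 + 2k3 + k4).
t=0.000000, y=-1.710000:
  k1 = f(0.000000, -1.710000) = 1.179900
  k2 = f(0.085000, -1.609708) = 1.195597
  k3 = f(0.085000, -1.608374) = 1.194676
  k4 = f(0.170000, -1.506905) = 1.208947
  y ← -1.710000 + (0.17/6)·(k1 + 2k2 + 2k3 + k4) = -1.506867
t=0.170000, y=-1.506867:
  k1 = f(0.170000, -1.506867) = 1.208921
  k2 = f(0.255000, -1.404109) = 1.221081
  k3 = f(0.255000, -1.403075) = 1.220367
  k4 = f(0.340000, -1.299405) = 1.230076
  y ← -1.506867 + (0.17/6)·(k1 + 2k2 + 2k3 + k4) = -1.299414
y(0.34) ≈ -1.2994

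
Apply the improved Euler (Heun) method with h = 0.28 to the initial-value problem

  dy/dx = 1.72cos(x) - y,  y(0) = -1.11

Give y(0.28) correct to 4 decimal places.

Heun: k1 = f(x_n, y_n); k2 = f(x_n + h, y_n + h·k1); y_{n+1} = y_n + (h/2)·(k1 + k2).
x=0.000000, y=-1.110000:
  k1 = f(0.000000, -1.110000) = 2.830000
  k2 = f(0.280000, -0.317600) = 1.970615
  y ← -1.110000 + (0.28/2)·(2.830000 + 1.970615) = -0.437914
y(0.28) ≈ -0.4379

-0.4379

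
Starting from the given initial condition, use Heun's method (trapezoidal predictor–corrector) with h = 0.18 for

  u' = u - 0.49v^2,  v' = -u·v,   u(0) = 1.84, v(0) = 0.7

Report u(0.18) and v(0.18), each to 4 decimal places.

2.1658, 0.4944

Heun on (u,v): k1 = f(s_n, state_n); k2 = f(s_n + h, state_n + h·k1); state_{n+1} = state_n + (h/2)·(k1 + k2).
0.000000: (1.840000, 0.700000)
  k1 = (1.599900, -1.288000)
  predictor → (2.127982, 0.468160)
  k2 = (2.020587, -0.996236)
  → (2.165844, 0.494419)
(u(0.18), v(0.18)) ≈ (2.1658, 0.4944)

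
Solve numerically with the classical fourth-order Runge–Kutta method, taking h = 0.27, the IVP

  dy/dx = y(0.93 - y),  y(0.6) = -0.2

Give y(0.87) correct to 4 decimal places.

RK4: k1 = f(x_n, y_n); k2 = f(x_n + h/2, y_n + (h/2)·k1); k3 = f(x_n + h/2, y_n + (h/2)·k2); k4 = f(x_n + h, y_n + h·k3); y_{n+1} = y_n + (h/6)·(k1 + 2k2 + 2k3 + k4).
x=0.600000, y=-0.200000:
  k1 = f(0.600000, -0.200000) = -0.226000
  k2 = f(0.735000, -0.230510) = -0.267509
  k3 = f(0.735000, -0.236114) = -0.275335
  k4 = f(0.870000, -0.274341) = -0.330399
  y ← -0.200000 + (0.27/6)·(k1 + 2k2 + 2k3 + k4) = -0.273894
y(0.87) ≈ -0.2739

-0.2739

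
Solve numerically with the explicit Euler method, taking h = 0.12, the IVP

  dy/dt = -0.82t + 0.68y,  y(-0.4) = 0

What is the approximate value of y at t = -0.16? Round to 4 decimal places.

0.0701

Euler: y_{n+1} = y_n + h·f(t_n, y_n).
t=-0.400000, y=0.000000: f=0.328000 → y ← 0.000000 + 0.12·0.328000 = 0.039360
t=-0.280000, y=0.039360: f=0.256365 → y ← 0.039360 + 0.12·0.256365 = 0.070124
y(-0.16) ≈ 0.0701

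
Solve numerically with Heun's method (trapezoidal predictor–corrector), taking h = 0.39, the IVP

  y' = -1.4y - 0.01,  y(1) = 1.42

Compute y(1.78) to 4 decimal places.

Heun: k1 = f(x_n, y_n); k2 = f(x_n + h, y_n + h·k1); y_{n+1} = y_n + (h/2)·(k1 + k2).
x=1.000000, y=1.420000:
  k1 = f(1.000000, 1.420000) = -1.998000
  k2 = f(1.390000, 0.640780) = -0.907092
  y ← 1.420000 + (0.39/2)·(-1.998000 + (-0.907092)) = 0.853507
x=1.390000, y=0.853507:
  k1 = f(1.390000, 0.853507) = -1.204910
  k2 = f(1.780000, 0.383592) = -0.547029
  y ← 0.853507 + (0.39/2)·(-1.204910 + (-0.547029)) = 0.511879
y(1.78) ≈ 0.5119

0.5119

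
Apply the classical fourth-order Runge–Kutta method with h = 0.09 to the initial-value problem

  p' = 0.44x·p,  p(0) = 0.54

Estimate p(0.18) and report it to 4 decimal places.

RK4: k1 = f(x_n, p_n); k2 = f(x_n + h/2, p_n + (h/2)·k1); k3 = f(x_n + h/2, p_n + (h/2)·k2); k4 = f(x_n + h, p_n + h·k3); p_{n+1} = p_n + (h/6)·(k1 + 2k2 + 2k3 + k4).
x=0.000000, p=0.540000:
  k1 = f(0.000000, 0.540000) = 0.000000
  k2 = f(0.045000, 0.540000) = 0.010692
  k3 = f(0.045000, 0.540481) = 0.010702
  k4 = f(0.090000, 0.540963) = 0.021422
  p ← 0.540000 + (0.09/6)·(k1 + 2k2 + 2k3 + k4) = 0.540963
x=0.090000, p=0.540963:
  k1 = f(0.090000, 0.540963) = 0.021422
  k2 = f(0.135000, 0.541927) = 0.032190
  k3 = f(0.135000, 0.542412) = 0.032219
  k4 = f(0.180000, 0.543863) = 0.043074
  p ← 0.540963 + (0.09/6)·(k1 + 2k2 + 2k3 + k4) = 0.543863
p(0.18) ≈ 0.5439

0.5439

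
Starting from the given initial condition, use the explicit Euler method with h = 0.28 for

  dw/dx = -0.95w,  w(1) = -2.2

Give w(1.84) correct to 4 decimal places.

-0.8700

Euler: w_{n+1} = w_n + h·f(x_n, w_n).
x=1.000000, w=-2.200000: f=2.090000 → w ← -2.200000 + 0.28·2.090000 = -1.614800
x=1.280000, w=-1.614800: f=1.534060 → w ← -1.614800 + 0.28·1.534060 = -1.185263
x=1.560000, w=-1.185263: f=1.126000 → w ← -1.185263 + 0.28·1.126000 = -0.869983
w(1.84) ≈ -0.8700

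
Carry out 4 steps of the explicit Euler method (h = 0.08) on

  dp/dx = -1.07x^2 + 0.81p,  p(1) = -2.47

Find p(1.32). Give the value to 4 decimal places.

Euler: p_{n+1} = p_n + h·f(x_n, p_n).
x=1.000000, p=-2.470000: f=-3.070700 → p ← -2.470000 + 0.08·(-3.070700) = -2.715656
x=1.080000, p=-2.715656: f=-3.447729 → p ← -2.715656 + 0.08·(-3.447729) = -2.991474
x=1.160000, p=-2.991474: f=-3.862886 → p ← -2.991474 + 0.08·(-3.862886) = -3.300505
x=1.240000, p=-3.300505: f=-4.318641 → p ← -3.300505 + 0.08·(-4.318641) = -3.645997
p(1.32) ≈ -3.6460

-3.6460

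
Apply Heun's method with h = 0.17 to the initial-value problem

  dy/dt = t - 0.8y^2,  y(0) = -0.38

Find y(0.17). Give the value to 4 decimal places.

Heun: k1 = f(t_n, y_n); k2 = f(t_n + h, y_n + h·k1); y_{n+1} = y_n + (h/2)·(k1 + k2).
t=0.000000, y=-0.380000:
  k1 = f(0.000000, -0.380000) = -0.115520
  k2 = f(0.170000, -0.399638) = 0.042231
  y ← -0.380000 + (0.17/2)·(-0.115520 + 0.042231) = -0.386230
y(0.17) ≈ -0.3862

-0.3862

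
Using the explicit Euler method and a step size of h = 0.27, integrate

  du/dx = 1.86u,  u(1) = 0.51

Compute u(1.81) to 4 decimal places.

Euler: u_{n+1} = u_n + h·f(x_n, u_n).
x=1.000000, u=0.510000: f=0.948600 → u ← 0.510000 + 0.27·0.948600 = 0.766122
x=1.270000, u=0.766122: f=1.424987 → u ← 0.766122 + 0.27·1.424987 = 1.150868
x=1.540000, u=1.150868: f=2.140615 → u ← 1.150868 + 0.27·2.140615 = 1.728835
u(1.81) ≈ 1.7288

1.7288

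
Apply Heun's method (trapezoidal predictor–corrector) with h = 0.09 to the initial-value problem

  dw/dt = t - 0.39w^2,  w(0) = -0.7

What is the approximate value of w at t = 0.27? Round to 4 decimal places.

Heun: k1 = f(t_n, w_n); k2 = f(t_n + h, w_n + h·k1); w_{n+1} = w_n + (h/2)·(k1 + k2).
t=0.000000, w=-0.700000:
  k1 = f(0.000000, -0.700000) = -0.191100
  k2 = f(0.090000, -0.717199) = -0.110606
  w ← -0.700000 + (0.09/2)·(-0.191100 + (-0.110606)) = -0.713577
t=0.090000, w=-0.713577:
  k1 = f(0.090000, -0.713577) = -0.108585
  k2 = f(0.180000, -0.723349) = -0.024061
  w ← -0.713577 + (0.09/2)·(-0.108585 + (-0.024061)) = -0.719546
t=0.180000, w=-0.719546:
  k1 = f(0.180000, -0.719546) = -0.021921
  k2 = f(0.270000, -0.721519) = 0.066970
  w ← -0.719546 + (0.09/2)·(-0.021921 + 0.066970) = -0.717519
w(0.27) ≈ -0.7175

-0.7175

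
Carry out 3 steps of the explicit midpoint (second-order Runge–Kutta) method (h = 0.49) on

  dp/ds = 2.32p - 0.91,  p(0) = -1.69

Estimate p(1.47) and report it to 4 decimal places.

Midpoint: k1 = f(s_n, p_n); k2 = f(s_n + h/2, p_n + (h/2)·k1); p_{n+1} = p_n + h·k2.
s=0.000000, p=-1.690000:
  k1 = f(0.000000, -1.690000) = -4.830800
  k2 = f(0.245000, -2.873546) = -7.576627
  p ← -1.690000 + 0.49·(-7.576627) = -5.402547
s=0.490000, p=-5.402547:
  k1 = f(0.490000, -5.402547) = -13.443909
  k2 = f(0.735000, -8.696305) = -21.085427
  p ← -5.402547 + 0.49·(-21.085427) = -15.734406
s=0.980000, p=-15.734406:
  k1 = f(0.980000, -15.734406) = -37.413823
  k2 = f(1.225000, -24.900793) = -58.679840
  p ← -15.734406 + 0.49·(-58.679840) = -44.487528
p(1.47) ≈ -44.4875

-44.4875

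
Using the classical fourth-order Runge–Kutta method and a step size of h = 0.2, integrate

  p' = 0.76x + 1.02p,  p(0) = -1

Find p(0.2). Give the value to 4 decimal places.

-1.2100

RK4: k1 = f(x_n, p_n); k2 = f(x_n + h/2, p_n + (h/2)·k1); k3 = f(x_n + h/2, p_n + (h/2)·k2); k4 = f(x_n + h, p_n + h·k3); p_{n+1} = p_n + (h/6)·(k1 + 2k2 + 2k3 + k4).
x=0.000000, p=-1.000000:
  k1 = f(0.000000, -1.000000) = -1.020000
  k2 = f(0.100000, -1.102000) = -1.048040
  k3 = f(0.100000, -1.104804) = -1.050900
  k4 = f(0.200000, -1.210180) = -1.082384
  p ← -1.000000 + (0.2/6)·(k1 + 2k2 + 2k3 + k4) = -1.210009
p(0.2) ≈ -1.2100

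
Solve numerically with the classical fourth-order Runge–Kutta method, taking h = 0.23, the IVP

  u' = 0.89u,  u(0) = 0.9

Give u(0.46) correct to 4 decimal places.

RK4: k1 = f(s_n, u_n); k2 = f(s_n + h/2, u_n + (h/2)·k1); k3 = f(s_n + h/2, u_n + (h/2)·k2); k4 = f(s_n + h, u_n + h·k3); u_{n+1} = u_n + (h/6)·(k1 + 2k2 + 2k3 + k4).
s=0.000000, u=0.900000:
  k1 = f(0.000000, 0.900000) = 0.801000
  k2 = f(0.115000, 0.992115) = 0.882982
  k3 = f(0.115000, 1.001543) = 0.891373
  k4 = f(0.230000, 1.105016) = 0.983464
  u ← 0.900000 + (0.23/6)·(k1 + 2k2 + 2k3 + k4) = 1.104438
s=0.230000, u=1.104438:
  k1 = f(0.230000, 1.104438) = 0.982950
  k2 = f(0.345000, 1.217478) = 1.083555
  k3 = f(0.345000, 1.229047) = 1.093852
  k4 = f(0.460000, 1.356024) = 1.206862
  u ← 1.104438 + (0.23/6)·(k1 + 2k2 + 2k3 + k4) = 1.355316
u(0.46) ≈ 1.3553

1.3553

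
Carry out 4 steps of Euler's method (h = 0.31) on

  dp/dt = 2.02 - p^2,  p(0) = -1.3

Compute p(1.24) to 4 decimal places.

Euler: p_{n+1} = p_n + h·f(t_n, p_n).
t=0.000000, p=-1.300000: f=0.330000 → p ← -1.300000 + 0.31·0.330000 = -1.197700
t=0.310000, p=-1.197700: f=0.585515 → p ← -1.197700 + 0.31·0.585515 = -1.016190
t=0.620000, p=-1.016190: f=0.987357 → p ← -1.016190 + 0.31·0.987357 = -0.710110
t=0.930000, p=-0.710110: f=1.515744 → p ← -0.710110 + 0.31·1.515744 = -0.240229
p(1.24) ≈ -0.2402

-0.2402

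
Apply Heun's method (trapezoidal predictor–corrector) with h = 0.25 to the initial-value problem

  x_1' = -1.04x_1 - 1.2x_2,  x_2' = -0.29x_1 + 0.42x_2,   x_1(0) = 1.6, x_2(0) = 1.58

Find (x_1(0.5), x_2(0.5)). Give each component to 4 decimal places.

0.1813, 1.8121

Heun on (x_1,x_2): k1 = f(t_n, state_n); k2 = f(t_n + h, state_n + h·k1); state_{n+1} = state_n + (h/2)·(k1 + k2).
0.000000: (1.600000, 1.580000)
  k1 = (-3.560000, 0.199600)
  predictor → (0.710000, 1.629900)
  k2 = (-2.694280, 0.478658)
  → (0.818215, 1.664782)
0.250000: (0.818215, 1.664782)
  k1 = (-2.848682, 0.461926)
  predictor → (0.106044, 1.780264)
  k2 = (-2.246603, 0.716958)
  → (0.181304, 1.812143)
(x_1(0.5), x_2(0.5)) ≈ (0.1813, 1.8121)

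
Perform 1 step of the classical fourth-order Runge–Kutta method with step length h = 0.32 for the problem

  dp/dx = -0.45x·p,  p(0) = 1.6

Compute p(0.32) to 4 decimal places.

1.5636

RK4: k1 = f(x_n, p_n); k2 = f(x_n + h/2, p_n + (h/2)·k1); k3 = f(x_n + h/2, p_n + (h/2)·k2); k4 = f(x_n + h, p_n + h·k3); p_{n+1} = p_n + (h/6)·(k1 + 2k2 + 2k3 + k4).
x=0.000000, p=1.600000:
  k1 = f(0.000000, 1.600000) = 0.000000
  k2 = f(0.160000, 1.600000) = -0.115200
  k3 = f(0.160000, 1.581568) = -0.113873
  k4 = f(0.320000, 1.563561) = -0.225153
  p ← 1.600000 + (0.32/6)·(k1 + 2k2 + 2k3 + k4) = 1.563557
p(0.32) ≈ 1.5636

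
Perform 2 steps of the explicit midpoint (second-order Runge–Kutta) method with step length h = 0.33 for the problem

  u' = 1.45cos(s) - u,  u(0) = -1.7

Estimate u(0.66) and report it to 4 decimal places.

-0.2611

Midpoint: k1 = f(s_n, u_n); k2 = f(s_n + h/2, u_n + (h/2)·k1); u_{n+1} = u_n + h·k2.
s=0.000000, u=-1.700000:
  k1 = f(0.000000, -1.700000) = 3.150000
  k2 = f(0.165000, -1.180250) = 2.610557
  u ← -1.700000 + 0.33·2.610557 = -0.838516
s=0.330000, u=-0.838516:
  k1 = f(0.330000, -0.838516) = 2.210278
  k2 = f(0.495000, -0.473820) = 1.749775
  u ← -0.838516 + 0.33·1.749775 = -0.261091
u(0.66) ≈ -0.2611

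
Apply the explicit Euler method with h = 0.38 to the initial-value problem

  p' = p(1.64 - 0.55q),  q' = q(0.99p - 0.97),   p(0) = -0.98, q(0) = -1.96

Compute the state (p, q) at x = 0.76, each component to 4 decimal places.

Euler on (p,q): p_{n+1} = p_n + h·p', q_{n+1} = q_n + h·q'.
0.000000: (-0.980000, -1.960000); f=(-2.663640, 3.802792) → (-1.992183, -0.514939)
0.380000: (-1.992183, -0.514939); f=(-3.831400, 1.515085) → (-3.448115, 0.060793)
(p(0.76), q(0.76)) ≈ (-3.4481, 0.0608)

-3.4481, 0.0608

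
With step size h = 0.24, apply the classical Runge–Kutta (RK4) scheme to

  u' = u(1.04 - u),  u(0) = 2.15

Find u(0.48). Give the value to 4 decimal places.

1.5149

RK4: k1 = f(x_n, u_n); k2 = f(x_n + h/2, u_n + (h/2)·k1); k3 = f(x_n + h/2, u_n + (h/2)·k2); k4 = f(x_n + h, u_n + h·k3); u_{n+1} = u_n + (h/6)·(k1 + 2k2 + 2k3 + k4).
x=0.000000, u=2.150000:
  k1 = f(0.000000, 2.150000) = -2.386500
  k2 = f(0.120000, 1.863620) = -1.534915
  k3 = f(0.120000, 1.965810) = -1.819967
  k4 = f(0.240000, 1.713208) = -1.153345
  u ← 2.150000 + (0.24/6)·(k1 + 2k2 + 2k3 + k4) = 1.740016
x=0.240000, u=1.740016:
  k1 = f(0.240000, 1.740016) = -1.218038
  k2 = f(0.360000, 1.593851) = -0.882756
  k3 = f(0.360000, 1.634085) = -0.970785
  k4 = f(0.480000, 1.507027) = -0.703823
  u ← 1.740016 + (0.24/6)·(k1 + 2k2 + 2k3 + k4) = 1.514858
u(0.48) ≈ 1.5149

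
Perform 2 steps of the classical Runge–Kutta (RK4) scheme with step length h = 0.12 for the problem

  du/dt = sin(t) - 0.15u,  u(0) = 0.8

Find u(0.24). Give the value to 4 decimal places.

RK4: k1 = f(t_n, u_n); k2 = f(t_n + h/2, u_n + (h/2)·k1); k3 = f(t_n + h/2, u_n + (h/2)·k2); k4 = f(t_n + h, u_n + h·k3); u_{n+1} = u_n + (h/6)·(k1 + 2k2 + 2k3 + k4).
t=0.000000, u=0.800000:
  k1 = f(0.000000, 0.800000) = -0.120000
  k2 = f(0.060000, 0.792800) = -0.058956
  k3 = f(0.060000, 0.796463) = -0.059505
  k4 = f(0.120000, 0.792859) = 0.000783
  u ← 0.800000 + (0.12/6)·(k1 + 2k2 + 2k3 + k4) = 0.792877
t=0.120000, u=0.792877:
  k1 = f(0.120000, 0.792877) = 0.000781
  k2 = f(0.180000, 0.792924) = 0.060091
  k3 = f(0.180000, 0.796483) = 0.059557
  k4 = f(0.240000, 0.800024) = 0.117699
  u ← 0.792877 + (0.12/6)·(k1 + 2k2 + 2k3 + k4) = 0.800033
u(0.24) ≈ 0.8000

0.8000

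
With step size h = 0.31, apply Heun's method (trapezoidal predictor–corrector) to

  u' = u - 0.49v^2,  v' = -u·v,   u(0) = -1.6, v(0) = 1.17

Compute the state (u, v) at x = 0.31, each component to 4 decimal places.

Heun on (u,v): k1 = f(x_n, state_n); k2 = f(x_n + h, state_n + h·k1); state_{n+1} = state_n + (h/2)·(k1 + k2).
0.000000: (-1.600000, 1.170000)
  k1 = (-2.270761, 1.872000)
  predictor → (-2.303936, 1.750320)
  k2 = (-3.805110, 4.032625)
  → (-2.541760, 2.085217)
(u(0.31), v(0.31)) ≈ (-2.5418, 2.0852)

-2.5418, 2.0852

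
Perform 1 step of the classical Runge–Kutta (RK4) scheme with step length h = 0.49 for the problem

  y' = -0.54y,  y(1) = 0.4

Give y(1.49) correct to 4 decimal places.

0.3070

RK4: k1 = f(t_n, y_n); k2 = f(t_n + h/2, y_n + (h/2)·k1); k3 = f(t_n + h/2, y_n + (h/2)·k2); k4 = f(t_n + h, y_n + h·k3); y_{n+1} = y_n + (h/6)·(k1 + 2k2 + 2k3 + k4).
t=1.000000, y=0.400000:
  k1 = f(1.000000, 0.400000) = -0.216000
  k2 = f(1.245000, 0.347080) = -0.187423
  k3 = f(1.245000, 0.354081) = -0.191204
  k4 = f(1.490000, 0.306310) = -0.165407
  y ← 0.400000 + (0.49/6)·(k1 + 2k2 + 2k3 + k4) = 0.307009
y(1.49) ≈ 0.3070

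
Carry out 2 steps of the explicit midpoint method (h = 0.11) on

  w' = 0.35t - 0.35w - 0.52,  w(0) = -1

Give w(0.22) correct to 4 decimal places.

-1.0277

Midpoint: k1 = f(t_n, w_n); k2 = f(t_n + h/2, w_n + (h/2)·k1); w_{n+1} = w_n + h·k2.
t=0.000000, w=-1.000000:
  k1 = f(0.000000, -1.000000) = -0.170000
  k2 = f(0.055000, -1.009350) = -0.147478
  w ← -1.000000 + 0.11·(-0.147478) = -1.016223
t=0.110000, w=-1.016223:
  k1 = f(0.110000, -1.016223) = -0.125822
  k2 = f(0.165000, -1.023143) = -0.104150
  w ← -1.016223 + 0.11·(-0.104150) = -1.027679
w(0.22) ≈ -1.0277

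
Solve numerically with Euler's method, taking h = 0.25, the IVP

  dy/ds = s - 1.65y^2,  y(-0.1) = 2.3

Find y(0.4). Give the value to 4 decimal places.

Euler: y_{n+1} = y_n + h·f(s_n, y_n).
s=-0.100000, y=2.300000: f=-8.828500 → y ← 2.300000 + 0.25·(-8.828500) = 0.092875
s=0.150000, y=0.092875: f=0.135767 → y ← 0.092875 + 0.25·0.135767 = 0.126817
y(0.4) ≈ 0.1268

0.1268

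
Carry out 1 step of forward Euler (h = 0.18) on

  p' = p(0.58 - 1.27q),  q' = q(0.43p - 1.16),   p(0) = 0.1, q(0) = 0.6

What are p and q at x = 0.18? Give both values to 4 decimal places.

0.0967, 0.4794

Euler on (p,q): p_{n+1} = p_n + h·p', q_{n+1} = q_n + h·q'.
0.000000: (0.100000, 0.600000); f=(-0.018200, -0.670200) → (0.096724, 0.479364)
(p(0.18), q(0.18)) ≈ (0.0967, 0.4794)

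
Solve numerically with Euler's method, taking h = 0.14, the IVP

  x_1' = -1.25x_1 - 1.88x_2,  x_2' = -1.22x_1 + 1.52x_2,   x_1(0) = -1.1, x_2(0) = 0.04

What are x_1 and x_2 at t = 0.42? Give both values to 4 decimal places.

-0.7929, 0.6779

Euler on (x_1,x_2): x_1_{n+1} = x_1_n + h·x_1', x_2_{n+1} = x_2_n + h·x_2'.
0.000000: (-1.100000, 0.040000); f=(1.299800, 1.402800) → (-0.918028, 0.236392)
0.140000: (-0.918028, 0.236392); f=(0.703118, 1.479310) → (-0.819591, 0.443495)
0.280000: (-0.819591, 0.443495); f=(0.190718, 1.674015) → (-0.792891, 0.677857)
(x_1(0.42), x_2(0.42)) ≈ (-0.7929, 0.6779)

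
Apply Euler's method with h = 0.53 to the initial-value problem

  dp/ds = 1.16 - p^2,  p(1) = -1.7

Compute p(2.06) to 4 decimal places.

Euler: p_{n+1} = p_n + h·f(s_n, p_n).
s=1.000000, p=-1.700000: f=-1.730000 → p ← -1.700000 + 0.53·(-1.730000) = -2.616900
s=1.530000, p=-2.616900: f=-5.688166 → p ← -2.616900 + 0.53·(-5.688166) = -5.631628
p(2.06) ≈ -5.6316

-5.6316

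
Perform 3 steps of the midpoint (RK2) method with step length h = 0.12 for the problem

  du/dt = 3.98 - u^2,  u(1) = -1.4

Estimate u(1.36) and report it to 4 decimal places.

-0.3086

Midpoint: k1 = f(t_n, u_n); k2 = f(t_n + h/2, u_n + (h/2)·k1); u_{n+1} = u_n + h·k2.
t=1.000000, u=-1.400000:
  k1 = f(1.000000, -1.400000) = 2.020000
  k2 = f(1.060000, -1.278800) = 2.344671
  u ← -1.400000 + 0.12·2.344671 = -1.118640
t=1.120000, u=-1.118640:
  k1 = f(1.120000, -1.118640) = 2.728646
  k2 = f(1.180000, -0.954921) = 3.068126
  u ← -1.118640 + 0.12·3.068126 = -0.750464
t=1.240000, u=-0.750464:
  k1 = f(1.240000, -0.750464) = 3.416803
  k2 = f(1.300000, -0.545456) = 3.682478
  u ← -0.750464 + 0.12·3.682478 = -0.308567
u(1.36) ≈ -0.3086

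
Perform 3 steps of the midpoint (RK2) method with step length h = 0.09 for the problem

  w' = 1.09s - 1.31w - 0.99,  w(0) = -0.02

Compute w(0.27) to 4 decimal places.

-0.2029

Midpoint: k1 = f(s_n, w_n); k2 = f(s_n + h/2, w_n + (h/2)·k1); w_{n+1} = w_n + h·k2.
s=0.000000, w=-0.020000:
  k1 = f(0.000000, -0.020000) = -0.963800
  k2 = f(0.045000, -0.063371) = -0.857934
  w ← -0.020000 + 0.09·(-0.857934) = -0.097214
s=0.090000, w=-0.097214:
  k1 = f(0.090000, -0.097214) = -0.764550
  k2 = f(0.135000, -0.131619) = -0.670429
  w ← -0.097214 + 0.09·(-0.670429) = -0.157553
s=0.180000, w=-0.157553:
  k1 = f(0.180000, -0.157553) = -0.587406
  k2 = f(0.225000, -0.183986) = -0.503728
  w ← -0.157553 + 0.09·(-0.503728) = -0.202888
w(0.27) ≈ -0.2029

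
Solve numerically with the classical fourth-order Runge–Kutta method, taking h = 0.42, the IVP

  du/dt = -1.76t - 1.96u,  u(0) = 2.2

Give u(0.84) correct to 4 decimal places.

RK4: k1 = f(t_n, u_n); k2 = f(t_n + h/2, u_n + (h/2)·k1); k3 = f(t_n + h/2, u_n + (h/2)·k2); k4 = f(t_n + h, u_n + h·k3); u_{n+1} = u_n + (h/6)·(k1 + 2k2 + 2k3 + k4).
t=0.000000, u=2.200000:
  k1 = f(0.000000, 2.200000) = -4.312000
  k2 = f(0.210000, 1.294480) = -2.906781
  k3 = f(0.210000, 1.589576) = -3.485169
  k4 = f(0.420000, 0.736229) = -2.182209
  u ← 2.200000 + (0.42/6)·(k1 + 2k2 + 2k3 + k4) = 0.850532
t=0.420000, u=0.850532:
  k1 = f(0.420000, 0.850532) = -2.406244
  k2 = f(0.630000, 0.345221) = -1.785434
  k3 = f(0.630000, 0.475591) = -2.040959
  k4 = f(0.840000, -0.006670) = -1.465326
  u ← 0.850532 + (0.42/6)·(k1 + 2k2 + 2k3 + k4) = 0.043828
u(0.84) ≈ 0.0438

0.0438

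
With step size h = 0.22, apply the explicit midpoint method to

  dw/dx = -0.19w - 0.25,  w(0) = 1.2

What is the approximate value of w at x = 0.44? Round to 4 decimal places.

Midpoint: k1 = f(x_n, w_n); k2 = f(x_n + h/2, w_n + (h/2)·k1); w_{n+1} = w_n + h·k2.
x=0.000000, w=1.200000:
  k1 = f(0.000000, 1.200000) = -0.478000
  k2 = f(0.110000, 1.147420) = -0.468010
  w ← 1.200000 + 0.22·(-0.468010) = 1.097038
x=0.220000, w=1.097038:
  k1 = f(0.220000, 1.097038) = -0.458437
  k2 = f(0.330000, 1.046610) = -0.448856
  w ← 1.097038 + 0.22·(-0.448856) = 0.998290
w(0.44) ≈ 0.9983

0.9983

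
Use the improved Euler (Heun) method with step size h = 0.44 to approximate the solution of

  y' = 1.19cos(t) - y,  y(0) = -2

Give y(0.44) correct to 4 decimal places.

Heun: k1 = f(t_n, y_n); k2 = f(t_n + h, y_n + h·k1); y_{n+1} = y_n + (h/2)·(k1 + k2).
t=0.000000, y=-2.000000:
  k1 = f(0.000000, -2.000000) = 3.190000
  k2 = f(0.440000, -0.596400) = 1.673054
  y ← -2.000000 + (0.44/2)·(3.190000 + 1.673054) = -0.930128
y(0.44) ≈ -0.9301

-0.9301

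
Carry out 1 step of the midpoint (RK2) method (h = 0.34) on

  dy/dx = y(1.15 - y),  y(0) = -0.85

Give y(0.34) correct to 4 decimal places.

-1.7364

Midpoint: k1 = f(x_n, y_n); k2 = f(x_n + h/2, y_n + (h/2)·k1); y_{n+1} = y_n + h·k2.
x=0.000000, y=-0.850000:
  k1 = f(0.000000, -0.850000) = -1.700000
  k2 = f(0.170000, -1.139000) = -2.607171
  y ← -0.850000 + 0.34·(-2.607171) = -1.736438
y(0.34) ≈ -1.7364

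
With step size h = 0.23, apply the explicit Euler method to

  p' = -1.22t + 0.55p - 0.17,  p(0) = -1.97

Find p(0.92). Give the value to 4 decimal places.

Euler: p_{n+1} = p_n + h·f(t_n, p_n).
t=0.000000, p=-1.970000: f=-1.253500 → p ← -1.970000 + 0.23·(-1.253500) = -2.258305
t=0.230000, p=-2.258305: f=-1.692668 → p ← -2.258305 + 0.23·(-1.692668) = -2.647619
t=0.460000, p=-2.647619: f=-2.187390 → p ← -2.647619 + 0.23·(-2.187390) = -3.150718
t=0.690000, p=-3.150718: f=-2.744695 → p ← -3.150718 + 0.23·(-2.744695) = -3.781998
p(0.92) ≈ -3.7820

-3.7820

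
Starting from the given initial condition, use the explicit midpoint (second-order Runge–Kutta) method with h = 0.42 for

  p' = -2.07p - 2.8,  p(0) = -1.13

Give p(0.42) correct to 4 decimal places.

Midpoint: k1 = f(t_n, p_n); k2 = f(t_n + h/2, p_n + (h/2)·k1); p_{n+1} = p_n + h·k2.
t=0.000000, p=-1.130000:
  k1 = f(0.000000, -1.130000) = -0.460900
  k2 = f(0.210000, -1.226789) = -0.260547
  p ← -1.130000 + 0.42·(-0.260547) = -1.239430
p(0.42) ≈ -1.2394

-1.2394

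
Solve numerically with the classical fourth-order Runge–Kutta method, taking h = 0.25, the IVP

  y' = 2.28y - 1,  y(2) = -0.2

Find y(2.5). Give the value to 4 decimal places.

-1.5569

RK4: k1 = f(s_n, y_n); k2 = f(s_n + h/2, y_n + (h/2)·k1); k3 = f(s_n + h/2, y_n + (h/2)·k2); k4 = f(s_n + h, y_n + h·k3); y_{n+1} = y_n + (h/6)·(k1 + 2k2 + 2k3 + k4).
s=2.000000, y=-0.200000:
  k1 = f(2.000000, -0.200000) = -1.456000
  k2 = f(2.125000, -0.382000) = -1.870960
  k3 = f(2.125000, -0.433870) = -1.989224
  k4 = f(2.250000, -0.697306) = -2.589857
  y ← -0.200000 + (0.25/6)·(k1 + 2k2 + 2k3 + k4) = -0.690259
s=2.250000, y=-0.690259:
  k1 = f(2.250000, -0.690259) = -2.573791
  k2 = f(2.375000, -1.011983) = -3.307322
  k3 = f(2.375000, -1.103675) = -3.516378
  k4 = f(2.500000, -1.569354) = -4.578127
  y ← -0.690259 + (0.25/6)·(k1 + 2k2 + 2k3 + k4) = -1.556898
y(2.5) ≈ -1.5569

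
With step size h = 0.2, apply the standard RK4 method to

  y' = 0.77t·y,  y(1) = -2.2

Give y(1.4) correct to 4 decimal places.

-3.1837

RK4: k1 = f(t_n, y_n); k2 = f(t_n + h/2, y_n + (h/2)·k1); k3 = f(t_n + h/2, y_n + (h/2)·k2); k4 = f(t_n + h, y_n + h·k3); y_{n+1} = y_n + (h/6)·(k1 + 2k2 + 2k3 + k4).
t=1.000000, y=-2.200000:
  k1 = f(1.000000, -2.200000) = -1.694000
  k2 = f(1.100000, -2.369400) = -2.006882
  k3 = f(1.100000, -2.400688) = -2.033383
  k4 = f(1.200000, -2.606677) = -2.408569
  y ← -2.200000 + (0.2/6)·(k1 + 2k2 + 2k3 + k4) = -2.606103
t=1.200000, y=-2.606103:
  k1 = f(1.200000, -2.606103) = -2.408039
  k2 = f(1.300000, -2.846907) = -2.849754
  k3 = f(1.300000, -2.891079) = -2.893970
  k4 = f(1.400000, -3.184897) = -3.433319
  y ← -2.606103 + (0.2/6)·(k1 + 2k2 + 2k3 + k4) = -3.183730
y(1.4) ≈ -3.1837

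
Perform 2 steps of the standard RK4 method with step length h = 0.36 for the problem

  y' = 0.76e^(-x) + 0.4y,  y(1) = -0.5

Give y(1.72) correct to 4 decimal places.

-0.4977

RK4: k1 = f(x_n, y_n); k2 = f(x_n + h/2, y_n + (h/2)·k1); k3 = f(x_n + h/2, y_n + (h/2)·k2); k4 = f(x_n + h, y_n + h·k3); y_{n+1} = y_n + (h/6)·(k1 + 2k2 + 2k3 + k4).
x=1.000000, y=-0.500000:
  k1 = f(1.000000, -0.500000) = 0.079588
  k2 = f(1.180000, -0.485674) = 0.039262
  k3 = f(1.180000, -0.492933) = 0.036359
  k4 = f(1.360000, -0.486911) = 0.000298
  y ← -0.500000 + (0.36/6)·(k1 + 2k2 + 2k3 + k4) = -0.486132
x=1.360000, y=-0.486132:
  k1 = f(1.360000, -0.486132) = 0.000609
  k2 = f(1.540000, -0.486023) = -0.031479
  k3 = f(1.540000, -0.491799) = -0.033790
  k4 = f(1.720000, -0.498297) = -0.063228
  y ← -0.486132 + (0.36/6)·(k1 + 2k2 + 2k3 + k4) = -0.497722
y(1.72) ≈ -0.4977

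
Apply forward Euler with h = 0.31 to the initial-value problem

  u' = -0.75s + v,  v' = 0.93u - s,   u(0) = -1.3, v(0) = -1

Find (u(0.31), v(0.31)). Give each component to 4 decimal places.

Euler on (u,v): u_{n+1} = u_n + h·u', v_{n+1} = v_n + h·v'.
0.000000: (-1.300000, -1.000000); f=(-1.000000, -1.209000) → (-1.610000, -1.374790)
(u(0.31), v(0.31)) ≈ (-1.6100, -1.3748)

-1.6100, -1.3748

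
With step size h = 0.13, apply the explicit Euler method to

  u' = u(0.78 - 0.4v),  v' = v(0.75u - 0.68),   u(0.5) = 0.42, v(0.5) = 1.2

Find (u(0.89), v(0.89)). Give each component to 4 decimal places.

Euler on (u,v): u_{n+1} = u_n + h·u', v_{n+1} = v_n + h·v'.
0.500000: (0.420000, 1.200000); f=(0.126000, -0.438000) → (0.436380, 1.143060)
0.630000: (0.436380, 1.143060); f=(0.140853, -0.403174) → (0.454691, 1.090647)
0.760000: (0.454691, 1.090647); f=(0.156296, -0.369710) → (0.475009, 1.042585)
(u(0.89), v(0.89)) ≈ (0.4750, 1.0426)

0.4750, 1.0426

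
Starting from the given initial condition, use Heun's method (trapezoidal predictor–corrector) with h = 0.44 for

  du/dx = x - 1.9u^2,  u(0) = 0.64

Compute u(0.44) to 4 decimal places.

0.5286

Heun: k1 = f(x_n, u_n); k2 = f(x_n + h, u_n + h·k1); u_{n+1} = u_n + (h/2)·(k1 + k2).
x=0.000000, u=0.640000:
  k1 = f(0.000000, 0.640000) = -0.778240
  k2 = f(0.440000, 0.297574) = 0.271754
  u ← 0.640000 + (0.44/2)·(-0.778240 + 0.271754) = 0.528573
u(0.44) ≈ 0.5286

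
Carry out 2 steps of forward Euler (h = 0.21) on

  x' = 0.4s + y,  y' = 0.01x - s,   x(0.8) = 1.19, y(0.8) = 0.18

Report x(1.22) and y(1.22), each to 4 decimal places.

Euler on (x,y): x_{n+1} = x_n + h·x', y_{n+1} = y_n + h·y'.
0.800000: (1.190000, 0.180000); f=(0.500000, -0.788100) → (1.295000, 0.014499)
1.010000: (1.295000, 0.014499); f=(0.418499, -0.997050) → (1.382885, -0.194882)
(x(1.22), y(1.22)) ≈ (1.3829, -0.1949)

1.3829, -0.1949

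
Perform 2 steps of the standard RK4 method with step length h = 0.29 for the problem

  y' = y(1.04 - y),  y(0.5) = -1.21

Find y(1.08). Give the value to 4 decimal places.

RK4: k1 = f(s_n, y_n); k2 = f(s_n + h/2, y_n + (h/2)·k1); k3 = f(s_n + h/2, y_n + (h/2)·k2); k4 = f(s_n + h, y_n + h·k3); y_{n+1} = y_n + (h/6)·(k1 + 2k2 + 2k3 + k4).
s=0.500000, y=-1.210000:
  k1 = f(0.500000, -1.210000) = -2.722500
  k2 = f(0.645000, -1.604763) = -4.244216
  k3 = f(0.645000, -1.825411) = -5.230554
  k4 = f(0.790000, -2.726861) = -10.271704
  y ← -1.210000 + (0.29/6)·(k1 + 2k2 + 2k3 + k4) = -2.753948
s=0.790000, y=-2.753948:
  k1 = f(0.790000, -2.753948) = -10.448333
  k2 = f(0.935000, -4.268956) = -22.663699
  k3 = f(0.935000, -6.040184) = -42.765613
  k4 = f(1.080000, -15.155975) = -245.465802
  y ← -2.753948 + (0.29/6)·(k1 + 2k2 + 2k3 + k4) = -21.447964
y(1.08) ≈ -21.4480

-21.4480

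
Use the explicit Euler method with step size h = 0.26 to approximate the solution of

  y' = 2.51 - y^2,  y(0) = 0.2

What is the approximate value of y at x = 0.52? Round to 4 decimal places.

Euler: y_{n+1} = y_n + h·f(x_n, y_n).
x=0.000000, y=0.200000: f=2.470000 → y ← 0.200000 + 0.26·2.470000 = 0.842200
x=0.260000, y=0.842200: f=1.800699 → y ← 0.842200 + 0.26·1.800699 = 1.310382
y(0.52) ≈ 1.3104

1.3104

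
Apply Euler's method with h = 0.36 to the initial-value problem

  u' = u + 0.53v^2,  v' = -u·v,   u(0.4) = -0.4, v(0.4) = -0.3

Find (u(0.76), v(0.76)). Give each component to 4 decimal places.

Euler on (u,v): u_{n+1} = u_n + h·u', v_{n+1} = v_n + h·v'.
0.400000: (-0.400000, -0.300000); f=(-0.352300, -0.120000) → (-0.526828, -0.343200)
(u(0.76), v(0.76)) ≈ (-0.5268, -0.3432)

-0.5268, -0.3432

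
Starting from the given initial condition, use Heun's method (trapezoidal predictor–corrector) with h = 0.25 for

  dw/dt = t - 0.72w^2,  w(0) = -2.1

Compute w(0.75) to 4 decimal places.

-25.9670

Heun: k1 = f(t_n, w_n); k2 = f(t_n + h, w_n + h·k1); w_{n+1} = w_n + (h/2)·(k1 + k2).
t=0.000000, w=-2.100000:
  k1 = f(0.000000, -2.100000) = -3.175200
  k2 = f(0.250000, -2.893800) = -5.779336
  w ← -2.100000 + (0.25/2)·(-3.175200 + (-5.779336)) = -3.219317
t=0.250000, w=-3.219317:
  k1 = f(0.250000, -3.219317) = -7.212082
  k2 = f(0.500000, -5.022337) = -17.661189
  w ← -3.219317 + (0.25/2)·(-7.212082 + (-17.661189)) = -6.328476
t=0.500000, w=-6.328476:
  k1 = f(0.500000, -6.328476) = -28.335717
  k2 = f(0.750000, -13.412405) = -128.772682
  w ← -6.328476 + (0.25/2)·(-28.335717 + (-128.772682)) = -25.967026
w(0.75) ≈ -25.9670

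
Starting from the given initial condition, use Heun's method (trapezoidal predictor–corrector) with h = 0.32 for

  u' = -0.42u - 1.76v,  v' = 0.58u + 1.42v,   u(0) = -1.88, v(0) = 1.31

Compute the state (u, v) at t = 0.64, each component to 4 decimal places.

-2.9992, 1.8422

Heun on (u,v): k1 = f(t_n, state_n); k2 = f(t_n + h, state_n + h·k1); state_{n+1} = state_n + (h/2)·(k1 + k2).
0.000000: (-1.880000, 1.310000)
  k1 = (-1.516000, 0.769800)
  predictor → (-2.365120, 1.556336)
  k2 = (-1.745801, 0.838228)
  → (-2.401888, 1.567284)
0.320000: (-2.401888, 1.567284)
  k1 = (-1.749628, 0.832449)
  predictor → (-2.961769, 1.833668)
  k2 = (-1.983313, 0.885983)
  → (-2.999159, 1.842233)
(u(0.64), v(0.64)) ≈ (-2.9992, 1.8422)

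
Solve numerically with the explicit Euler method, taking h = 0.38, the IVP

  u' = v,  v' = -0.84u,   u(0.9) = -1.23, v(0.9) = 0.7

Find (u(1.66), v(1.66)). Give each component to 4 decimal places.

-0.5488, 1.4003

Euler on (u,v): u_{n+1} = u_n + h·u', v_{n+1} = v_n + h·v'.
0.900000: (-1.230000, 0.700000); f=(0.700000, 1.033200) → (-0.964000, 1.092616)
1.280000: (-0.964000, 1.092616); f=(1.092616, 0.809760) → (-0.548806, 1.400325)
(u(1.66), v(1.66)) ≈ (-0.5488, 1.4003)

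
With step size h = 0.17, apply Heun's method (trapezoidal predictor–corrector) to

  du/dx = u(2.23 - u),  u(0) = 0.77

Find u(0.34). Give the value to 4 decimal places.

1.1784

Heun: k1 = f(x_n, u_n); k2 = f(x_n + h, u_n + h·k1); u_{n+1} = u_n + (h/2)·(k1 + k2).
x=0.000000, u=0.770000:
  k1 = f(0.000000, 0.770000) = 1.124200
  k2 = f(0.170000, 0.961114) = 1.219544
  u ← 0.770000 + (0.17/2)·(1.124200 + 1.219544) = 0.969218
x=0.170000, u=0.969218:
  k1 = f(0.170000, 0.969218) = 1.221973
  k2 = f(0.340000, 1.176954) = 1.239387
  u ← 0.969218 + (0.17/2)·(1.221973 + 1.239387) = 1.178434
u(0.34) ≈ 1.1784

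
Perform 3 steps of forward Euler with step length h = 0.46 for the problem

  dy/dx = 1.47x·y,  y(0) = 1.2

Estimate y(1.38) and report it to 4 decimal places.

Euler: y_{n+1} = y_n + h·f(x_n, y_n).
x=0.000000, y=1.200000: f=0.000000 → y ← 1.200000 + 0.46·0.000000 = 1.200000
x=0.460000, y=1.200000: f=0.811440 → y ← 1.200000 + 0.46·0.811440 = 1.573262
x=0.920000, y=1.573262: f=2.127680 → y ← 1.573262 + 0.46·2.127680 = 2.551995
y(1.38) ≈ 2.5520

2.5520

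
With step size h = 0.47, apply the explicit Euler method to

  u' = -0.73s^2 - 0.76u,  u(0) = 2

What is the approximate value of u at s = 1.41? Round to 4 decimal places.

Euler: u_{n+1} = u_n + h·f(s_n, u_n).
s=0.000000, u=2.000000: f=-1.520000 → u ← 2.000000 + 0.47·(-1.520000) = 1.285600
s=0.470000, u=1.285600: f=-1.138313 → u ← 1.285600 + 0.47·(-1.138313) = 0.750593
s=0.940000, u=0.750593: f=-1.215479 → u ← 0.750593 + 0.47·(-1.215479) = 0.179318
u(1.41) ≈ 0.1793

0.1793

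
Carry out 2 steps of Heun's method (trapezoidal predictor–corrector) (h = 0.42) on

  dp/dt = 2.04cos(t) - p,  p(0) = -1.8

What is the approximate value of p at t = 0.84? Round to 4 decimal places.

Heun: k1 = f(t_n, p_n); k2 = f(t_n + h, p_n + h·k1); p_{n+1} = p_n + (h/2)·(k1 + k2).
t=0.000000, p=-1.800000:
  k1 = f(0.000000, -1.800000) = 3.840000
  k2 = f(0.420000, -0.187200) = 2.049901
  p ← -1.800000 + (0.42/2)·(3.840000 + 2.049901) = -0.563121
t=0.420000, p=-0.563121:
  k1 = f(0.420000, -0.563121) = 2.425822
  k2 = f(0.840000, 0.455725) = 0.905900
  p ← -0.563121 + (0.42/2)·(2.425822 + 0.905900) = 0.136541
p(0.84) ≈ 0.1365

0.1365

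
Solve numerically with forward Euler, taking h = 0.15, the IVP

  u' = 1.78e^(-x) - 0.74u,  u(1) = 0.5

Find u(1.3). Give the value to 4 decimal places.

Euler: u_{n+1} = u_n + h·f(x_n, u_n).
x=1.000000, u=0.500000: f=0.284825 → u ← 0.500000 + 0.15·0.284825 = 0.542724
x=1.150000, u=0.542724: f=0.161998 → u ← 0.542724 + 0.15·0.161998 = 0.567023
u(1.3) ≈ 0.5670

0.5670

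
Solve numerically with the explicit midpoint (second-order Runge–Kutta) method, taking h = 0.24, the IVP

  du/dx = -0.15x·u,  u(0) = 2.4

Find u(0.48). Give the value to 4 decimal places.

Midpoint: k1 = f(x_n, u_n); k2 = f(x_n + h/2, u_n + (h/2)·k1); u_{n+1} = u_n + h·k2.
x=0.000000, u=2.400000:
  k1 = f(0.000000, 2.400000) = 0.000000
  k2 = f(0.120000, 2.400000) = -0.043200
  u ← 2.400000 + 0.24·(-0.043200) = 2.389632
x=0.240000, u=2.389632:
  k1 = f(0.240000, 2.389632) = -0.086027
  k2 = f(0.360000, 2.379309) = -0.128483
  u ← 2.389632 + 0.24·(-0.128483) = 2.358796
u(0.48) ≈ 2.3588

2.3588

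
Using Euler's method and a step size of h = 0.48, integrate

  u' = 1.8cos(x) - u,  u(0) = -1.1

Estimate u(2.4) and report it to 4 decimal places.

0.0261

Euler: u_{n+1} = u_n + h·f(x_n, u_n).
x=0.000000, u=-1.100000: f=2.900000 → u ← -1.100000 + 0.48·2.900000 = 0.292000
x=0.480000, u=0.292000: f=1.304591 → u ← 0.292000 + 0.48·1.304591 = 0.918204
x=0.960000, u=0.918204: f=0.114132 → u ← 0.918204 + 0.48·0.114132 = 0.972987
x=1.440000, u=0.972987: f=-0.738224 → u ← 0.972987 + 0.48·(-0.738224) = 0.618639
x=1.920000, u=0.618639: f=-1.234509 → u ← 0.618639 + 0.48·(-1.234509) = 0.026075
u(2.4) ≈ 0.0261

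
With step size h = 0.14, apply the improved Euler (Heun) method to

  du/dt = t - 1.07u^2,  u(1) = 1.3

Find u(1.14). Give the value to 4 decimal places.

Heun: k1 = f(t_n, u_n); k2 = f(t_n + h, u_n + h·k1); u_{n+1} = u_n + (h/2)·(k1 + k2).
t=1.000000, u=1.300000:
  k1 = f(1.000000, 1.300000) = -0.808300
  k2 = f(1.140000, 1.186838) = -0.367185
  u ← 1.300000 + (0.14/2)·(-0.808300 + (-0.367185)) = 1.217716
u(1.14) ≈ 1.2177

1.2177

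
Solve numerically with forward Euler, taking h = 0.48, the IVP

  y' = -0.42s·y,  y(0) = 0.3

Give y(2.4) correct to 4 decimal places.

0.0951

Euler: y_{n+1} = y_n + h·f(s_n, y_n).
s=0.000000, y=0.300000: f=0.000000 → y ← 0.300000 + 0.48·0.000000 = 0.300000
s=0.480000, y=0.300000: f=-0.060480 → y ← 0.300000 + 0.48·(-0.060480) = 0.270970
s=0.960000, y=0.270970: f=-0.109255 → y ← 0.270970 + 0.48·(-0.109255) = 0.218527
s=1.440000, y=0.218527: f=-0.132165 → y ← 0.218527 + 0.48·(-0.132165) = 0.155088
s=1.920000, y=0.155088: f=-0.125063 → y ← 0.155088 + 0.48·(-0.125063) = 0.095058
y(2.4) ≈ 0.0951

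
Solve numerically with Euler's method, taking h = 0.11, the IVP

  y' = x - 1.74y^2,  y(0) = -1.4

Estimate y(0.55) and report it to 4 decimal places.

Euler: y_{n+1} = y_n + h·f(x_n, y_n).
x=0.000000, y=-1.400000: f=-3.410400 → y ← -1.400000 + 0.11·(-3.410400) = -1.775144
x=0.110000, y=-1.775144: f=-5.372977 → y ← -1.775144 + 0.11·(-5.372977) = -2.366171
x=0.220000, y=-2.366171: f=-9.521855 → y ← -2.366171 + 0.11·(-9.521855) = -3.413576
x=0.330000, y=-3.413576: f=-19.945347 → y ← -3.413576 + 0.11·(-19.945347) = -5.607564
x=0.440000, y=-5.607564: f=-54.273901 → y ← -5.607564 + 0.11·(-54.273901) = -11.577693
y(0.55) ≈ -11.5777

-11.5777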